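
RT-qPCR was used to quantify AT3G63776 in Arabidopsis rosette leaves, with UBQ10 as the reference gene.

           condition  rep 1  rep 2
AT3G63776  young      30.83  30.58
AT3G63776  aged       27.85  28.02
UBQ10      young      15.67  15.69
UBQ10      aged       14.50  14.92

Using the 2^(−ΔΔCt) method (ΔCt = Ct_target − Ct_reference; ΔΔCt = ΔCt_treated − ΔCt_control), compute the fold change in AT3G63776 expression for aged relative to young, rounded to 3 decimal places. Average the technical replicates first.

3.482

Mean Ct: AT3G63776 young 30.705; AT3G63776 aged 27.935; UBQ10 young 15.680; UBQ10 aged 14.710
ΔCt(young) = 30.705 − 15.680 = 15.025
ΔCt(aged) = 27.935 − 14.710 = 13.225
ΔΔCt = 13.225 − 15.025 = -1.800
Fold change = 2^(−(-1.800)) = 2^1.800 = 3.4822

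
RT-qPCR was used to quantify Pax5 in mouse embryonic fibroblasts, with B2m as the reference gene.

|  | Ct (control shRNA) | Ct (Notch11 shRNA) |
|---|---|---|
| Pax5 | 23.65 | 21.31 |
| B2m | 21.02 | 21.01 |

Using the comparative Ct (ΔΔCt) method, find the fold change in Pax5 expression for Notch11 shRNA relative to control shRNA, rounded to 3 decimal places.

ΔCt(control shRNA) = 23.650 − 21.020 = 2.630
ΔCt(Notch11 shRNA) = 21.310 − 21.010 = 0.300
ΔΔCt = 0.300 − 2.630 = -2.330
Fold change = 2^(−(-2.330)) = 2^2.330 = 5.0281

5.028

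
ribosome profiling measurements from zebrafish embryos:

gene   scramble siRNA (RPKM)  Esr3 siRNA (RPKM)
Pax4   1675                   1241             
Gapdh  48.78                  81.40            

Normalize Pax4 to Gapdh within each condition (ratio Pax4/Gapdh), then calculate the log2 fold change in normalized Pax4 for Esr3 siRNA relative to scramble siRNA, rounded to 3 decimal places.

Pax4/Gapdh (scramble siRNA) = 1675 / 48.78 = 34.338
Pax4/Gapdh (Esr3 siRNA) = 1241 / 81.40 = 15.246
Fold change = 15.246 / 34.338 = 0.4440
log2(0.4440) = -1.1714

-1.171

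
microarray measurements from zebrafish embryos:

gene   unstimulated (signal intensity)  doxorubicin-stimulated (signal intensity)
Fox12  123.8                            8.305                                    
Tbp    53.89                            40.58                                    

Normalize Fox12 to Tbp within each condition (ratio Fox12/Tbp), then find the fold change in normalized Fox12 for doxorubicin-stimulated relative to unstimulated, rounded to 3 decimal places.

Fox12/Tbp (unstimulated) = 123.8 / 53.89 = 2.2973
Fox12/Tbp (doxorubicin-stimulated) = 8.305 / 40.58 = 0.20466
Fold change = 0.20466 / 2.2973 = 0.0891

0.089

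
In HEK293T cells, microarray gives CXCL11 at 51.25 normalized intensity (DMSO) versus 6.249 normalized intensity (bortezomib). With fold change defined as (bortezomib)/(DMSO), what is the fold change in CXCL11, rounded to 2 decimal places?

Fold change = 6.249 / 51.25 = 0.122
CXCL11 is downregulated.

0.12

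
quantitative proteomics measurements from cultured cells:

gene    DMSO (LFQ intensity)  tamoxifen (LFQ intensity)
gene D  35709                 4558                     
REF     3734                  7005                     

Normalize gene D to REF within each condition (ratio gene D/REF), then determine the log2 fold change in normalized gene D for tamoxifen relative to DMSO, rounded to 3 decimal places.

-3.877

gene D/REF (DMSO) = 35709 / 3734 = 9.5632
gene D/REF (tamoxifen) = 4558 / 7005 = 0.65068
Fold change = 0.65068 / 9.5632 = 0.0680
log2(0.0680) = -3.8775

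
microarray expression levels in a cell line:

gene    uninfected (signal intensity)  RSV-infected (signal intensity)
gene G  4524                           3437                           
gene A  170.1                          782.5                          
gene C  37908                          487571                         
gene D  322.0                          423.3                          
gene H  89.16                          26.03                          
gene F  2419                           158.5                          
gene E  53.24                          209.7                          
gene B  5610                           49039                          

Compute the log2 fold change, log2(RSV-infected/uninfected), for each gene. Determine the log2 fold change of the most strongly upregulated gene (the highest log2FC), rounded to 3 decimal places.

log2(3437/4524) = -0.396  (gene G)
log2(782.5/170.1) = 2.202  (gene A)
log2(487571/37908) = 3.685  (gene C)
log2(423.3/322.0) = 0.395  (gene D)
log2(26.03/89.16) = -1.776  (gene H)
log2(158.5/2419) = -3.932  (gene F)
log2(209.7/53.24) = 1.978  (gene E)
log2(49039/5610) = 3.128  (gene B)
gene C is most strongly upregulated.

3.685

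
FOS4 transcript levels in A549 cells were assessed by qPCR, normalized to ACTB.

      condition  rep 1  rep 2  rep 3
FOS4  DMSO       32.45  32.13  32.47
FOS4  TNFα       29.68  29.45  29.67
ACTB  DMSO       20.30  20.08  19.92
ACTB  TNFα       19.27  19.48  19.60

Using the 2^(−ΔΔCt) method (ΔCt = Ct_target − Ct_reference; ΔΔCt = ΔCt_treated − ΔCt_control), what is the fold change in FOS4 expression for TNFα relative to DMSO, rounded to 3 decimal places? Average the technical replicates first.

Mean Ct: FOS4 DMSO 32.350; FOS4 TNFα 29.600; ACTB DMSO 20.100; ACTB TNFα 19.450
ΔCt(DMSO) = 32.350 − 20.100 = 12.250
ΔCt(TNFα) = 29.600 − 19.450 = 10.150
ΔΔCt = 10.150 − 12.250 = -2.100
Fold change = 2^(−(-2.100)) = 2^2.100 = 4.2871

4.287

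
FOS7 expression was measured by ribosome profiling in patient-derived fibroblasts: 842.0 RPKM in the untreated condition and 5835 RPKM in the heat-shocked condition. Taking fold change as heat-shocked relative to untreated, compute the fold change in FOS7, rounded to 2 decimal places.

Fold change = 5835 / 842.0 = 6.930
FOS7 is upregulated.

6.93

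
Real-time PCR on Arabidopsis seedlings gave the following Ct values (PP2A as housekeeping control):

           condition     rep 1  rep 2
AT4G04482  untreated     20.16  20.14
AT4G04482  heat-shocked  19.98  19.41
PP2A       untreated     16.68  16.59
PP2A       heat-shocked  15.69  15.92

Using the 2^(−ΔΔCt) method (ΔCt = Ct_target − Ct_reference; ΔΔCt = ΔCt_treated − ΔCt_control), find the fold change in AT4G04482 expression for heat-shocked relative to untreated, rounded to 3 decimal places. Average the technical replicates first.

0.771

Mean Ct: AT4G04482 untreated 20.150; AT4G04482 heat-shocked 19.695; PP2A untreated 16.635; PP2A heat-shocked 15.805
ΔCt(untreated) = 20.150 − 16.635 = 3.515
ΔCt(heat-shocked) = 19.695 − 15.805 = 3.890
ΔΔCt = 3.890 − 3.515 = 0.375
Fold change = 2^(−0.375) = 0.7711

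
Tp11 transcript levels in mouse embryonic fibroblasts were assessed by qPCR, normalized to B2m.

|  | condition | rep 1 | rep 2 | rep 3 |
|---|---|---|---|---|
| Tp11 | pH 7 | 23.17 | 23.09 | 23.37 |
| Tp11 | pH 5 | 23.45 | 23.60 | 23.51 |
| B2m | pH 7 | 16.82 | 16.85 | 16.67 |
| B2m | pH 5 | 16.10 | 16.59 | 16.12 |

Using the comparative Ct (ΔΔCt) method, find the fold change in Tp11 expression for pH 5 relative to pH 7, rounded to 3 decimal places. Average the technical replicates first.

0.566

Mean Ct: Tp11 pH 7 23.210; Tp11 pH 5 23.520; B2m pH 7 16.780; B2m pH 5 16.270
ΔCt(pH 7) = 23.210 − 16.780 = 6.430
ΔCt(pH 5) = 23.520 − 16.270 = 7.250
ΔΔCt = 7.250 − 6.430 = 0.820
Fold change = 2^(−0.820) = 0.5664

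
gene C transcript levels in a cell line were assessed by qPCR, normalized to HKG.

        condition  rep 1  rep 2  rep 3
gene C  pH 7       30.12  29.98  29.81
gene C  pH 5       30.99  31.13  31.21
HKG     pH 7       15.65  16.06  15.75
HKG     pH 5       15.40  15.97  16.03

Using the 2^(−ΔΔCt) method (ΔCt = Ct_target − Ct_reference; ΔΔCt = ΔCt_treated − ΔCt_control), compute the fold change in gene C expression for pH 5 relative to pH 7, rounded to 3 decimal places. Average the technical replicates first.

Mean Ct: gene C pH 7 29.970; gene C pH 5 31.110; HKG pH 7 15.820; HKG pH 5 15.800
ΔCt(pH 7) = 29.970 − 15.820 = 14.150
ΔCt(pH 5) = 31.110 − 15.800 = 15.310
ΔΔCt = 15.310 − 14.150 = 1.160
Fold change = 2^(−1.160) = 0.4475

0.448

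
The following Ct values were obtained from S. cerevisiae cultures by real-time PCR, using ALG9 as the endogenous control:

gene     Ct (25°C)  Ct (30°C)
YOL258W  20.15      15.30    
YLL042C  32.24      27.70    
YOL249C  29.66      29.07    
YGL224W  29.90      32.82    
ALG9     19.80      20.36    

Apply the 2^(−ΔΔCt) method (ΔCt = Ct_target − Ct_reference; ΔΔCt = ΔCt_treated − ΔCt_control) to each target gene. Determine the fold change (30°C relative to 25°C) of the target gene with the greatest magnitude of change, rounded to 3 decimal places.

YOL258W: ΔΔCt = (15.30−20.36) − (20.15−19.80) = -5.06 − 0.35 = -5.41; fold change = 2^5.41 = 42.518
YLL042C: ΔΔCt = (27.70−20.36) − (32.24−19.80) = 7.34 − 12.44 = -5.10; fold change = 2^5.10 = 34.297
YOL249C: ΔΔCt = (29.07−20.36) − (29.66−19.80) = 8.71 − 9.86 = -1.15; fold change = 2^1.15 = 2.219
YGL224W: ΔΔCt = (32.82−20.36) − (29.90−19.80) = 12.46 − 10.10 = 2.36; fold change = 2^-2.36 = 0.195
YOL258W has the largest |ΔΔCt| = 5.41.

42.518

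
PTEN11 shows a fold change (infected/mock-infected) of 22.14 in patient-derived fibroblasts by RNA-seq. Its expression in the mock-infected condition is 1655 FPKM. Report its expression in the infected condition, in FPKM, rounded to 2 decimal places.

36641.70

infected expression = 1655 × 22.14 = 36641.70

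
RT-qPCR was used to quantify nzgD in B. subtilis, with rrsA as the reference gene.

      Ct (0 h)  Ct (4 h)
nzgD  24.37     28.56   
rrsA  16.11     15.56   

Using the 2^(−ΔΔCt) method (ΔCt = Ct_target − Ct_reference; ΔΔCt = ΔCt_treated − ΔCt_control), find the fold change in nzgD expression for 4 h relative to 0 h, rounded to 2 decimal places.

0.04

ΔCt(0 h) = 24.370 − 16.110 = 8.260
ΔCt(4 h) = 28.560 − 15.560 = 13.000
ΔΔCt = 13.000 − 8.260 = 4.740
Fold change = 2^(−4.740) = 0.037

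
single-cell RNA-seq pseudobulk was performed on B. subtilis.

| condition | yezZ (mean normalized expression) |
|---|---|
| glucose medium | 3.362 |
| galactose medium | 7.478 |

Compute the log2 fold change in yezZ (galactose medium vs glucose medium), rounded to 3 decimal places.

Fold change = 7.478 / 3.362 = 2.2243
log2(2.2243) = 1.1533

1.153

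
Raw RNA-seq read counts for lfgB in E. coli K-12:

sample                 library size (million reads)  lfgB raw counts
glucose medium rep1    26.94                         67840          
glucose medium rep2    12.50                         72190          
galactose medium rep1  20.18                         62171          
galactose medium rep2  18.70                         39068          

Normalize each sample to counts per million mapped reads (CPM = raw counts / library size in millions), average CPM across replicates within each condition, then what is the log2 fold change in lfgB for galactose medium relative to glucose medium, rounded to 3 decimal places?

-0.682

CPM(glucose medium rep1) = 67840 / 26.94 = 2518.1886
CPM(glucose medium rep2) = 72190 / 12.50 = 5775.2000
CPM(galactose medium rep1) = 62171 / 20.18 = 3080.8226
CPM(galactose medium rep2) = 39068 / 18.70 = 2089.1979
mean CPM(glucose medium) = 4146.6943; mean CPM(galactose medium) = 2585.0102
Fold change = 2585.0102 / 4146.6943 = 0.62339
log2(0.62339) = -0.6818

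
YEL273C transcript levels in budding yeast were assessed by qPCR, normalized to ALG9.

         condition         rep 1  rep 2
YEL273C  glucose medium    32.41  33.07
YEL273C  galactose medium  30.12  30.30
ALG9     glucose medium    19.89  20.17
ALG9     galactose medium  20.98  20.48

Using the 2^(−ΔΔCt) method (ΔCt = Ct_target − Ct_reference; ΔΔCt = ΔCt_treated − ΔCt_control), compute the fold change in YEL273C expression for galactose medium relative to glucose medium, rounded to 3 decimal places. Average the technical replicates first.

Mean Ct: YEL273C glucose medium 32.740; YEL273C galactose medium 30.210; ALG9 glucose medium 20.030; ALG9 galactose medium 20.730
ΔCt(glucose medium) = 32.740 − 20.030 = 12.710
ΔCt(galactose medium) = 30.210 − 20.730 = 9.480
ΔΔCt = 9.480 − 12.710 = -3.230
Fold change = 2^(−(-3.230)) = 2^3.230 = 9.3827

9.383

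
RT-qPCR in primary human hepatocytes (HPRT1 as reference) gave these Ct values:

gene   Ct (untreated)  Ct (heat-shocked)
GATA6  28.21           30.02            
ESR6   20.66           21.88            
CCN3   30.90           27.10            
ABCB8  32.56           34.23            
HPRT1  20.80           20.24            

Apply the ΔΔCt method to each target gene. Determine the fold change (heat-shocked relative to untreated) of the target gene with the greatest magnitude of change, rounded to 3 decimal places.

9.448

GATA6: ΔΔCt = (30.02−20.24) − (28.21−20.80) = 9.78 − 7.41 = 2.37; fold change = 2^-2.37 = 0.193
ESR6: ΔΔCt = (21.88−20.24) − (20.66−20.80) = 1.64 − (-0.14) = 1.78; fold change = 2^-1.78 = 0.291
CCN3: ΔΔCt = (27.10−20.24) − (30.90−20.80) = 6.86 − 10.10 = -3.24; fold change = 2^3.24 = 9.448
ABCB8: ΔΔCt = (34.23−20.24) − (32.56−20.80) = 13.99 − 11.76 = 2.23; fold change = 2^-2.23 = 0.213
CCN3 has the largest |ΔΔCt| = 3.24.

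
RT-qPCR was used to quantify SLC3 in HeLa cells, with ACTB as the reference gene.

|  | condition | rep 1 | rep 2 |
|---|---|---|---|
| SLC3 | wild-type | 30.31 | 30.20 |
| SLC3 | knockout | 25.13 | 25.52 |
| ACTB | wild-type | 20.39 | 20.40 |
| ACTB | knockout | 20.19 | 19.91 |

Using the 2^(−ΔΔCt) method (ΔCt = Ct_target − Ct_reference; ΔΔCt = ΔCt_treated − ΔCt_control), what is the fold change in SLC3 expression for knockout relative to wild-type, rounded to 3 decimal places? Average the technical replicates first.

Mean Ct: SLC3 wild-type 30.255; SLC3 knockout 25.325; ACTB wild-type 20.395; ACTB knockout 20.050
ΔCt(wild-type) = 30.255 − 20.395 = 9.860
ΔCt(knockout) = 25.325 − 20.050 = 5.275
ΔΔCt = 5.275 − 9.860 = -4.585
Fold change = 2^(−(-4.585)) = 2^4.585 = 24.0006

24.001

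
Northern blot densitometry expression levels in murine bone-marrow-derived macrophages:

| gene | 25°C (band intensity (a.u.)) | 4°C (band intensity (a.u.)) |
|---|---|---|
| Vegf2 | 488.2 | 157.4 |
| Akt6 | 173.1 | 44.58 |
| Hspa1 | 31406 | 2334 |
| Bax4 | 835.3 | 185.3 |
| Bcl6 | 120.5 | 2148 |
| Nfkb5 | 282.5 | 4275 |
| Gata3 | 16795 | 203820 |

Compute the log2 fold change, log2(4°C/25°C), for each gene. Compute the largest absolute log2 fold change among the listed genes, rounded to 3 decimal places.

log2(157.4/488.2) = -1.633  (Vegf2)
log2(44.58/173.1) = -1.957  (Akt6)
log2(2334/31406) = -3.750  (Hspa1)
log2(185.3/835.3) = -2.172  (Bax4)
log2(2148/120.5) = 4.156  (Bcl6)
log2(4275/282.5) = 3.920  (Nfkb5)
log2(203820/16795) = 3.601  (Gata3)
The largest magnitude belongs to Bcl6.

4.156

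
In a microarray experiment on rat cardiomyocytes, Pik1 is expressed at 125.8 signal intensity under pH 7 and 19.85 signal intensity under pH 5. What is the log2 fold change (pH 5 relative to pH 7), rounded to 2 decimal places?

Fold change = 19.85 / 125.8 = 0.1578
log2(0.1578) = -2.664

-2.66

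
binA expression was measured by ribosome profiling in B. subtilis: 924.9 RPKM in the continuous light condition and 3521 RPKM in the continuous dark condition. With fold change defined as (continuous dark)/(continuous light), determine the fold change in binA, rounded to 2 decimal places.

3.81

Fold change = 3521 / 924.9 = 3.807
binA is upregulated.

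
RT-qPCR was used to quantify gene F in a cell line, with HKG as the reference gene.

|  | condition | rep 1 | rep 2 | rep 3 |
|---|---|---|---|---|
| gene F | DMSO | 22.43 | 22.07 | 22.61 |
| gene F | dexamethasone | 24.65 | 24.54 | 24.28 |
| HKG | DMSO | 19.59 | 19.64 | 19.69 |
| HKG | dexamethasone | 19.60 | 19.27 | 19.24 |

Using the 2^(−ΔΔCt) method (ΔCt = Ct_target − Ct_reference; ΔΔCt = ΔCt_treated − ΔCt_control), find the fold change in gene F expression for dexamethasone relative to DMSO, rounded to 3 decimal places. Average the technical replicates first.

Mean Ct: gene F DMSO 22.370; gene F dexamethasone 24.490; HKG DMSO 19.640; HKG dexamethasone 19.370
ΔCt(DMSO) = 22.370 − 19.640 = 2.730
ΔCt(dexamethasone) = 24.490 − 19.370 = 5.120
ΔΔCt = 5.120 − 2.730 = 2.390
Fold change = 2^(−2.390) = 0.1908

0.191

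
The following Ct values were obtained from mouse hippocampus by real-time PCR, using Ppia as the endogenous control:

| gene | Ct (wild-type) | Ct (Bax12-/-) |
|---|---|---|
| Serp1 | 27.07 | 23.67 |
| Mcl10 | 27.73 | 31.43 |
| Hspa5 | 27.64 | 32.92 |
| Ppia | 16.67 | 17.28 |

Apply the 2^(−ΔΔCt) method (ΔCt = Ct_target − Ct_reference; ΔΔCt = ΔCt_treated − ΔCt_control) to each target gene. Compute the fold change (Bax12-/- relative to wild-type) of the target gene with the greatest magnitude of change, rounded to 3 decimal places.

0.039

Serp1: ΔΔCt = (23.67−17.28) − (27.07−16.67) = 6.39 − 10.40 = -4.01; fold change = 2^4.01 = 16.111
Mcl10: ΔΔCt = (31.43−17.28) − (27.73−16.67) = 14.15 − 11.06 = 3.09; fold change = 2^-3.09 = 0.117
Hspa5: ΔΔCt = (32.92−17.28) − (27.64−16.67) = 15.64 − 10.97 = 4.67; fold change = 2^-4.67 = 0.039
Hspa5 has the largest |ΔΔCt| = 4.67.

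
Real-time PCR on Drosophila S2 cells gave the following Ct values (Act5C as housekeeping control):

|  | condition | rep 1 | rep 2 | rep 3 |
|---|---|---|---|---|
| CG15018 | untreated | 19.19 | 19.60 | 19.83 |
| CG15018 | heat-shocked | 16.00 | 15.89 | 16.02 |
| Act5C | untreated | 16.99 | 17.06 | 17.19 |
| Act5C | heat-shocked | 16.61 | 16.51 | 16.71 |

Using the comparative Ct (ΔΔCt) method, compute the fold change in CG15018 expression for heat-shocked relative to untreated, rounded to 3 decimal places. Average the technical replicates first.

Mean Ct: CG15018 untreated 19.540; CG15018 heat-shocked 15.970; Act5C untreated 17.080; Act5C heat-shocked 16.610
ΔCt(untreated) = 19.540 − 17.080 = 2.460
ΔCt(heat-shocked) = 15.970 − 16.610 = -0.640
ΔΔCt = -0.640 − 2.460 = -3.100
Fold change = 2^(−(-3.100)) = 2^3.100 = 8.5742

8.574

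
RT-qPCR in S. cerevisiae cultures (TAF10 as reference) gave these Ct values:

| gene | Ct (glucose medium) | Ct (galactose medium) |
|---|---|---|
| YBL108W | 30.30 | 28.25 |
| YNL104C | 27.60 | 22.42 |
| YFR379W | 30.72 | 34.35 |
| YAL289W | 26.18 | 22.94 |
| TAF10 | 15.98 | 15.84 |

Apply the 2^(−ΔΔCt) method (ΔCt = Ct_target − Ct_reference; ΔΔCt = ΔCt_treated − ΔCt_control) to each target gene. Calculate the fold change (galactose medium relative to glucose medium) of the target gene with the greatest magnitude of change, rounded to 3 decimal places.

YBL108W: ΔΔCt = (28.25−15.84) − (30.30−15.98) = 12.41 − 14.32 = -1.91; fold change = 2^1.91 = 3.758
YNL104C: ΔΔCt = (22.42−15.84) − (27.60−15.98) = 6.58 − 11.62 = -5.04; fold change = 2^5.04 = 32.900
YFR379W: ΔΔCt = (34.35−15.84) − (30.72−15.98) = 18.51 − 14.74 = 3.77; fold change = 2^-3.77 = 0.073
YAL289W: ΔΔCt = (22.94−15.84) − (26.18−15.98) = 7.10 − 10.20 = -3.10; fold change = 2^3.10 = 8.574
YNL104C has the largest |ΔΔCt| = 5.04.

32.900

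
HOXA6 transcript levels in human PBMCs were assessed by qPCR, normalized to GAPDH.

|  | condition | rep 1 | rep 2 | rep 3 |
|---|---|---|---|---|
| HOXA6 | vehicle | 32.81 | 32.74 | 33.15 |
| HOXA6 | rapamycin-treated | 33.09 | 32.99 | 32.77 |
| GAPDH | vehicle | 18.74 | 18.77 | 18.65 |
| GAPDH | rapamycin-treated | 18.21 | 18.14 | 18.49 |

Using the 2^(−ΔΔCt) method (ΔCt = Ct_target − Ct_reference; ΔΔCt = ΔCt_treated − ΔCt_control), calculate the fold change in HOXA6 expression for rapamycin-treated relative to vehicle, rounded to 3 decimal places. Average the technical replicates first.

0.712

Mean Ct: HOXA6 vehicle 32.900; HOXA6 rapamycin-treated 32.950; GAPDH vehicle 18.720; GAPDH rapamycin-treated 18.280
ΔCt(vehicle) = 32.900 − 18.720 = 14.180
ΔCt(rapamycin-treated) = 32.950 − 18.280 = 14.670
ΔΔCt = 14.670 − 14.180 = 0.490
Fold change = 2^(−0.490) = 0.7120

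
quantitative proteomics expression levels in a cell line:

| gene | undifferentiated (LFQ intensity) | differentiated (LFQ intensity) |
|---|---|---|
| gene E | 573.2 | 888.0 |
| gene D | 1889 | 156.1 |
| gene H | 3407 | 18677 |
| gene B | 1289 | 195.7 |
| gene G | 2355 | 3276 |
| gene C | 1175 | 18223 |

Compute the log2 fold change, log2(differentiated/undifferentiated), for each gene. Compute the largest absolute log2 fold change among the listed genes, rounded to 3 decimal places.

3.955

log2(888.0/573.2) = 0.632  (gene E)
log2(156.1/1889) = -3.597  (gene D)
log2(18677/3407) = 2.455  (gene H)
log2(195.7/1289) = -2.720  (gene B)
log2(3276/2355) = 0.476  (gene G)
log2(18223/1175) = 3.955  (gene C)
The largest magnitude belongs to gene C.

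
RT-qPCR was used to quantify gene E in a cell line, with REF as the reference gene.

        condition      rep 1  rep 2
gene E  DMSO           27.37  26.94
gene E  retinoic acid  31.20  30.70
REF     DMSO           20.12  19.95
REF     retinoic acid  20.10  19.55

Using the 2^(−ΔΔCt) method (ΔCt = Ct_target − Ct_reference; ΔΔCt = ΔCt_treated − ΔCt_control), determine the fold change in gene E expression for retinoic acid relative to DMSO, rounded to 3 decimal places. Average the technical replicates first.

0.062

Mean Ct: gene E DMSO 27.155; gene E retinoic acid 30.950; REF DMSO 20.035; REF retinoic acid 19.825
ΔCt(DMSO) = 27.155 − 20.035 = 7.120
ΔCt(retinoic acid) = 30.950 − 19.825 = 11.125
ΔΔCt = 11.125 − 7.120 = 4.005
Fold change = 2^(−4.005) = 0.0623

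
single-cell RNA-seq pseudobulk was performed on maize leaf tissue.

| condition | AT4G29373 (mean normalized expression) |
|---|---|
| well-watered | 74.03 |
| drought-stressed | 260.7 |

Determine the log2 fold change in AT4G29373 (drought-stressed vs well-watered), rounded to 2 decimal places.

1.82

Fold change = 260.7 / 74.03 = 3.5215
log2(3.5215) = 1.816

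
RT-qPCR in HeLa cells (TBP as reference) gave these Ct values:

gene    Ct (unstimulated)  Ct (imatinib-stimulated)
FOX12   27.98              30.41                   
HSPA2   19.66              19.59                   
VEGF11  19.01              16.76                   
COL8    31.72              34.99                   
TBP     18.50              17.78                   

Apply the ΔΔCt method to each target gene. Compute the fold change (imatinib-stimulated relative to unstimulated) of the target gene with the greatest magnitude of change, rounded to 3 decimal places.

FOX12: ΔΔCt = (30.41−17.78) − (27.98−18.50) = 12.63 − 9.48 = 3.15; fold change = 2^-3.15 = 0.113
HSPA2: ΔΔCt = (19.59−17.78) − (19.66−18.50) = 1.81 − 1.16 = 0.65; fold change = 2^-0.65 = 0.637
VEGF11: ΔΔCt = (16.76−17.78) − (19.01−18.50) = -1.02 − 0.51 = -1.53; fold change = 2^1.53 = 2.888
COL8: ΔΔCt = (34.99−17.78) − (31.72−18.50) = 17.21 − 13.22 = 3.99; fold change = 2^-3.99 = 0.063
COL8 has the largest |ΔΔCt| = 3.99.

0.063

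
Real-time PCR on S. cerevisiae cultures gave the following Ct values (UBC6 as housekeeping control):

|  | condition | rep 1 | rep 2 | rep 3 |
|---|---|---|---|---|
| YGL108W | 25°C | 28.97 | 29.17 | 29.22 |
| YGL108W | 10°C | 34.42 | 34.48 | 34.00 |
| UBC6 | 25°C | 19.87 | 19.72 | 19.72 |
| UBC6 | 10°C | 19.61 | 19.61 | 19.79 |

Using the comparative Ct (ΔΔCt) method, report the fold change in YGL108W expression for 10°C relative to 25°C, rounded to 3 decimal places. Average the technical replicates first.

Mean Ct: YGL108W 25°C 29.120; YGL108W 10°C 34.300; UBC6 25°C 19.770; UBC6 10°C 19.670
ΔCt(25°C) = 29.120 − 19.770 = 9.350
ΔCt(10°C) = 34.300 − 19.670 = 14.630
ΔΔCt = 14.630 − 9.350 = 5.280
Fold change = 2^(−5.280) = 0.0257

0.026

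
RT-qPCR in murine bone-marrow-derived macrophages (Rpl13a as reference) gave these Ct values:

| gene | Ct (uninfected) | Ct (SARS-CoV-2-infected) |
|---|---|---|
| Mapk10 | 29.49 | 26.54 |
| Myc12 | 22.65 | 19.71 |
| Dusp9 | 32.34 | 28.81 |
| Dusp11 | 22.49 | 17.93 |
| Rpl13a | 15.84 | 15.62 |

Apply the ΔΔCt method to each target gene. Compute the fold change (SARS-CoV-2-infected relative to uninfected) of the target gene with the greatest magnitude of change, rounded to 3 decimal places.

Mapk10: ΔΔCt = (26.54−15.62) − (29.49−15.84) = 10.92 − 13.65 = -2.73; fold change = 2^2.73 = 6.635
Myc12: ΔΔCt = (19.71−15.62) − (22.65−15.84) = 4.09 − 6.81 = -2.72; fold change = 2^2.72 = 6.589
Dusp9: ΔΔCt = (28.81−15.62) − (32.34−15.84) = 13.19 − 16.50 = -3.31; fold change = 2^3.31 = 9.918
Dusp11: ΔΔCt = (17.93−15.62) − (22.49−15.84) = 2.31 − 6.65 = -4.34; fold change = 2^4.34 = 20.252
Dusp11 has the largest |ΔΔCt| = 4.34.

20.252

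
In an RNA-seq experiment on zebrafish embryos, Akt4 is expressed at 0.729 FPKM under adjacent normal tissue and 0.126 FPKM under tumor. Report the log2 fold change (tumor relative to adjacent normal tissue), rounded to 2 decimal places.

-2.53

Fold change = 0.126 / 0.729 = 0.1728
log2(0.1728) = -2.532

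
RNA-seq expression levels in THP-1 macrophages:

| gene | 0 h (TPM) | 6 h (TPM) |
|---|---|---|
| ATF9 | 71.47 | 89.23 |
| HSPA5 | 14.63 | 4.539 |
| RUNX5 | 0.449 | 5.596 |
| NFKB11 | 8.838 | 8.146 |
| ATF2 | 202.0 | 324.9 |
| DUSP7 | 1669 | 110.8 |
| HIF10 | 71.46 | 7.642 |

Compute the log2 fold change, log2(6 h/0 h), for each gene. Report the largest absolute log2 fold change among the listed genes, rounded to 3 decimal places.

log2(89.23/71.47) = 0.320  (ATF9)
log2(4.539/14.63) = -1.688  (HSPA5)
log2(5.596/0.449) = 3.640  (RUNX5)
log2(8.146/8.838) = -0.118  (NFKB11)
log2(324.9/202.0) = 0.686  (ATF2)
log2(110.8/1669) = -3.913  (DUSP7)
log2(7.642/71.46) = -3.225  (HIF10)
The largest magnitude belongs to DUSP7.

3.913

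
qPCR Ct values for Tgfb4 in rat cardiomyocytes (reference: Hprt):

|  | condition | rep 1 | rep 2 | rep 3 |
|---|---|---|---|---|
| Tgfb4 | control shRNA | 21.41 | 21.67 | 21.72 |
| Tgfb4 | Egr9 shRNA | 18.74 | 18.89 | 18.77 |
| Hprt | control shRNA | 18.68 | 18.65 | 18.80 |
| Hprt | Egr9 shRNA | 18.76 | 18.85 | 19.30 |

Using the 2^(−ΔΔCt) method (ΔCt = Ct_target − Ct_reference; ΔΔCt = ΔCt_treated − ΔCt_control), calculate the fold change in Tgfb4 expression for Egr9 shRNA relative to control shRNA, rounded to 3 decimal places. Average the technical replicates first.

Mean Ct: Tgfb4 control shRNA 21.600; Tgfb4 Egr9 shRNA 18.800; Hprt control shRNA 18.710; Hprt Egr9 shRNA 18.970
ΔCt(control shRNA) = 21.600 − 18.710 = 2.890
ΔCt(Egr9 shRNA) = 18.800 − 18.970 = -0.170
ΔΔCt = -0.170 − 2.890 = -3.060
Fold change = 2^(−(-3.060)) = 2^3.060 = 8.3397

8.340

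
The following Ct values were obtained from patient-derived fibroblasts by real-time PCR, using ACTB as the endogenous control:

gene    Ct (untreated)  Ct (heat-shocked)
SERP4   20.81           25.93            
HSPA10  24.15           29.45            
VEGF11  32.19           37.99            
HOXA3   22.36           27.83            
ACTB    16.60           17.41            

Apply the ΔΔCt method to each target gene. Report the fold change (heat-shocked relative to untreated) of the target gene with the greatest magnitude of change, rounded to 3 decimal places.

0.031

SERP4: ΔΔCt = (25.93−17.41) − (20.81−16.60) = 8.52 − 4.21 = 4.31; fold change = 2^-4.31 = 0.050
HSPA10: ΔΔCt = (29.45−17.41) − (24.15−16.60) = 12.04 − 7.55 = 4.49; fold change = 2^-4.49 = 0.045
VEGF11: ΔΔCt = (37.99−17.41) − (32.19−16.60) = 20.58 − 15.59 = 4.99; fold change = 2^-4.99 = 0.031
HOXA3: ΔΔCt = (27.83−17.41) − (22.36−16.60) = 10.42 − 5.76 = 4.66; fold change = 2^-4.66 = 0.040
VEGF11 has the largest |ΔΔCt| = 4.99.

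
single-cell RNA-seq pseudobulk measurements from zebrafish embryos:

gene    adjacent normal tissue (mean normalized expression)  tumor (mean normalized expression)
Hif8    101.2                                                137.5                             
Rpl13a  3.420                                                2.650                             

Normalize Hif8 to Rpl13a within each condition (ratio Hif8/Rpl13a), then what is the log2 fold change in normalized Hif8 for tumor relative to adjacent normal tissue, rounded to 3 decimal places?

0.810

Hif8/Rpl13a (adjacent normal tissue) = 101.2 / 3.420 = 29.591
Hif8/Rpl13a (tumor) = 137.5 / 2.650 = 51.887
Fold change = 51.887 / 29.591 = 1.7535
log2(1.7535) = 0.8102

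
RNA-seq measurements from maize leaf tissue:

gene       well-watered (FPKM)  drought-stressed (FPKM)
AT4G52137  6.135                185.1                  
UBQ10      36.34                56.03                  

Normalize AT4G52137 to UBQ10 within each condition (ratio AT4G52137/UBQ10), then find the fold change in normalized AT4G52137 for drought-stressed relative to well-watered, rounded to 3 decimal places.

AT4G52137/UBQ10 (well-watered) = 6.135 / 36.34 = 0.16882
AT4G52137/UBQ10 (drought-stressed) = 185.1 / 56.03 = 3.3036
Fold change = 3.3036 / 0.16882 = 19.5684

19.568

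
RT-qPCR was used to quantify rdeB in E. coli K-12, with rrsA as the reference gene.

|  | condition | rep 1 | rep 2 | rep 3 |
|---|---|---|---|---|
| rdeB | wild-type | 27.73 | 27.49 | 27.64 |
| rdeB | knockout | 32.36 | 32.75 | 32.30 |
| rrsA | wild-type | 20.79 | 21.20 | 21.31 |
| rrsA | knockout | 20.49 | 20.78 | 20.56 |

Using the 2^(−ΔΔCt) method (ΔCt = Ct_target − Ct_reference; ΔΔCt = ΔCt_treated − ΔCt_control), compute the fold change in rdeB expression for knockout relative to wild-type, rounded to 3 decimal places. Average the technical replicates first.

0.025

Mean Ct: rdeB wild-type 27.620; rdeB knockout 32.470; rrsA wild-type 21.100; rrsA knockout 20.610
ΔCt(wild-type) = 27.620 − 21.100 = 6.520
ΔCt(knockout) = 32.470 − 20.610 = 11.860
ΔΔCt = 11.860 − 6.520 = 5.340
Fold change = 2^(−5.340) = 0.0247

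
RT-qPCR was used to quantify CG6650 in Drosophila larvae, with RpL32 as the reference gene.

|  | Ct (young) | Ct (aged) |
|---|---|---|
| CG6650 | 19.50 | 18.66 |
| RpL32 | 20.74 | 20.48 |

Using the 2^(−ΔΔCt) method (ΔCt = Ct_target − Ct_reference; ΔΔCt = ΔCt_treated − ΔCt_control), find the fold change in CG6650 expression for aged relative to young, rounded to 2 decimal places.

1.49

ΔCt(young) = 19.500 − 20.740 = -1.240
ΔCt(aged) = 18.660 − 20.480 = -1.820
ΔΔCt = -1.820 − (-1.240) = -0.580
Fold change = 2^(−(-0.580)) = 2^0.580 = 1.495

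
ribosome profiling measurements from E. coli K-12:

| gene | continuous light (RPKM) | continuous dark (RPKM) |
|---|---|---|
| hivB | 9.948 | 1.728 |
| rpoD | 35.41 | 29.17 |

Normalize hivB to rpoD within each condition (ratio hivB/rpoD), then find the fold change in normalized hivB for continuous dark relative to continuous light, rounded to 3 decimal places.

0.211

hivB/rpoD (continuous light) = 9.948 / 35.41 = 0.28094
hivB/rpoD (continuous dark) = 1.728 / 29.17 = 0.059239
Fold change = 0.059239 / 0.28094 = 0.2109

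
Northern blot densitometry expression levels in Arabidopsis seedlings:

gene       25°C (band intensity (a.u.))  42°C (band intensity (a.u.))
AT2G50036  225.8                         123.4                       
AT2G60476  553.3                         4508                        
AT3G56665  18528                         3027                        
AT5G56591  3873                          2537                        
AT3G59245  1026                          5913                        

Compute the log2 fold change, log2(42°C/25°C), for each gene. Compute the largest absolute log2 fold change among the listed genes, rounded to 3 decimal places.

log2(123.4/225.8) = -0.872  (AT2G50036)
log2(4508/553.3) = 3.026  (AT2G60476)
log2(3027/18528) = -2.614  (AT3G56665)
log2(2537/3873) = -0.610  (AT5G56591)
log2(5913/1026) = 2.527  (AT3G59245)
The largest magnitude belongs to AT2G60476.

3.026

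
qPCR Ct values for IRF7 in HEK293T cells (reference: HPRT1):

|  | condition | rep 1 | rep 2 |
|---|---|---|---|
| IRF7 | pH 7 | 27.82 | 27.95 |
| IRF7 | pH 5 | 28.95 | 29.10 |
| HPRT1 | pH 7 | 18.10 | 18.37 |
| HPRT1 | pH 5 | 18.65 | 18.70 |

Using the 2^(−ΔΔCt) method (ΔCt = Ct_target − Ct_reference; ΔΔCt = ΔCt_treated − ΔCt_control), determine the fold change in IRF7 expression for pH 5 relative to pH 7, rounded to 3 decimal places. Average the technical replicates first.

0.616

Mean Ct: IRF7 pH 7 27.885; IRF7 pH 5 29.025; HPRT1 pH 7 18.235; HPRT1 pH 5 18.675
ΔCt(pH 7) = 27.885 − 18.235 = 9.650
ΔCt(pH 5) = 29.025 − 18.675 = 10.350
ΔΔCt = 10.350 − 9.650 = 0.700
Fold change = 2^(−0.700) = 0.6156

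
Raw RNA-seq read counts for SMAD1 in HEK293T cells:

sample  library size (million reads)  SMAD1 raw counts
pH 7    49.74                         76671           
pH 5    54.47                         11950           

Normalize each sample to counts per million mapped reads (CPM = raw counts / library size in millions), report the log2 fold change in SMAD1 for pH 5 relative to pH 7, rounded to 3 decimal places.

CPM(pH 7) = 76671 / 49.74 = 1541.4355
CPM(pH 5) = 11950 / 54.47 = 219.3868
Fold change = 219.3868 / 1541.4355 = 0.14233
log2(0.14233) = -2.8127

-2.813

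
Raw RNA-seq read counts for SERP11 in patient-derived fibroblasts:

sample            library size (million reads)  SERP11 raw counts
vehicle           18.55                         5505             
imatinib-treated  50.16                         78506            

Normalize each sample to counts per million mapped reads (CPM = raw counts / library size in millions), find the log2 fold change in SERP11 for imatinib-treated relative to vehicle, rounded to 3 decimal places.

CPM(vehicle) = 5505 / 18.55 = 296.7655
CPM(imatinib-treated) = 78506 / 50.16 = 1565.1116
Fold change = 1565.1116 / 296.7655 = 5.27390
log2(5.27390) = 2.3989

2.399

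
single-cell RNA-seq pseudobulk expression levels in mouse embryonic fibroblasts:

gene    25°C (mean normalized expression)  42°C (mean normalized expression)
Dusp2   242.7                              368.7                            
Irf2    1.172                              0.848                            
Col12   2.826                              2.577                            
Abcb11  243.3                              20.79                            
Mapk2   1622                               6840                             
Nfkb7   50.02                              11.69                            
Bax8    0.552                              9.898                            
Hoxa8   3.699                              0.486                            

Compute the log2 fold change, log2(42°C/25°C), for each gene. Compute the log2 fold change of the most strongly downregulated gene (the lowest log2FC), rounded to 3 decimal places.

-3.549

log2(368.7/242.7) = 0.603  (Dusp2)
log2(0.848/1.172) = -0.467  (Irf2)
log2(2.577/2.826) = -0.133  (Col12)
log2(20.79/243.3) = -3.549  (Abcb11)
log2(6840/1622) = 2.076  (Mapk2)
log2(11.69/50.02) = -2.097  (Nfkb7)
log2(9.898/0.552) = 4.164  (Bax8)
log2(0.486/3.699) = -2.928  (Hoxa8)
Abcb11 is most strongly downregulated.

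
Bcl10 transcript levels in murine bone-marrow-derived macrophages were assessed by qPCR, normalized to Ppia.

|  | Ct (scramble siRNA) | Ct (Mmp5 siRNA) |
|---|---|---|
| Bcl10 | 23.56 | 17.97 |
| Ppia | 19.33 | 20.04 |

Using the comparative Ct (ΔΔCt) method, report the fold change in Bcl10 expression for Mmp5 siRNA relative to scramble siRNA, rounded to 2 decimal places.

ΔCt(scramble siRNA) = 23.560 − 19.330 = 4.230
ΔCt(Mmp5 siRNA) = 17.970 − 20.040 = -2.070
ΔΔCt = -2.070 − 4.230 = -6.300
Fold change = 2^(−(-6.300)) = 2^6.300 = 78.793

78.79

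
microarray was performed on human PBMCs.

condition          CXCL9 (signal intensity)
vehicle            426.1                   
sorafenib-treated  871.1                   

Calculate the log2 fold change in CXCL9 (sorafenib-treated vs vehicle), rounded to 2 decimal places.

Fold change = 871.1 / 426.1 = 2.0444
log2(2.0444) = 1.032

1.03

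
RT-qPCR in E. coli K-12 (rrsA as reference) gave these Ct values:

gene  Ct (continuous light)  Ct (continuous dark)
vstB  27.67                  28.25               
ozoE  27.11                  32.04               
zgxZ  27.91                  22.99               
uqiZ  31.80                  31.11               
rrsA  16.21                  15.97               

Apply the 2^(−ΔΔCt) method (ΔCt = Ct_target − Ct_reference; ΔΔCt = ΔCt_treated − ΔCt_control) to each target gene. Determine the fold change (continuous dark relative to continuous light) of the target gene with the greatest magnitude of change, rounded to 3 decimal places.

0.028

vstB: ΔΔCt = (28.25−15.97) − (27.67−16.21) = 12.28 − 11.46 = 0.82; fold change = 2^-0.82 = 0.566
ozoE: ΔΔCt = (32.04−15.97) − (27.11−16.21) = 16.07 − 10.90 = 5.17; fold change = 2^-5.17 = 0.028
zgxZ: ΔΔCt = (22.99−15.97) − (27.91−16.21) = 7.02 − 11.70 = -4.68; fold change = 2^4.68 = 25.634
uqiZ: ΔΔCt = (31.11−15.97) − (31.80−16.21) = 15.14 − 15.59 = -0.45; fold change = 2^0.45 = 1.366
ozoE has the largest |ΔΔCt| = 5.17.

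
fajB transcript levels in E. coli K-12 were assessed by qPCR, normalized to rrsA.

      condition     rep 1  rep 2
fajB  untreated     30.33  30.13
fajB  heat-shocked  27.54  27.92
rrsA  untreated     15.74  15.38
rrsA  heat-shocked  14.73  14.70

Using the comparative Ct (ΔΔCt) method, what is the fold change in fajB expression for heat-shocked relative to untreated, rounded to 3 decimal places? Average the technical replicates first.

Mean Ct: fajB untreated 30.230; fajB heat-shocked 27.730; rrsA untreated 15.560; rrsA heat-shocked 14.715
ΔCt(untreated) = 30.230 − 15.560 = 14.670
ΔCt(heat-shocked) = 27.730 − 14.715 = 13.015
ΔΔCt = 13.015 − 14.670 = -1.655
Fold change = 2^(−(-1.655)) = 2^1.655 = 3.1492

3.149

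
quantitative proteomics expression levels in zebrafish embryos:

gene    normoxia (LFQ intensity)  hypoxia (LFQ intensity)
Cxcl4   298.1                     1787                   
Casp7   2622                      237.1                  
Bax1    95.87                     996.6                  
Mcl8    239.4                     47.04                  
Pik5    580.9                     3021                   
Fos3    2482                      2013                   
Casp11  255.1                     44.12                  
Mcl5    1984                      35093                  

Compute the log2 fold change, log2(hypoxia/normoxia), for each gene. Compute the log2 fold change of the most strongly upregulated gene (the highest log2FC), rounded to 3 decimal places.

log2(1787/298.1) = 2.584  (Cxcl4)
log2(237.1/2622) = -3.467  (Casp7)
log2(996.6/95.87) = 3.378  (Bax1)
log2(47.04/239.4) = -2.347  (Mcl8)
log2(3021/580.9) = 2.379  (Pik5)
log2(2013/2482) = -0.302  (Fos3)
log2(44.12/255.1) = -2.532  (Casp11)
log2(35093/1984) = 4.145  (Mcl5)
Mcl5 is most strongly upregulated.

4.145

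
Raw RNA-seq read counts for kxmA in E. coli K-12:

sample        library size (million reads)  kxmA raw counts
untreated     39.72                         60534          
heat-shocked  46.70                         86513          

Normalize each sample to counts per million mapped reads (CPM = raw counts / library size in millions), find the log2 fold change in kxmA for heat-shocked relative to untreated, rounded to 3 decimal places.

0.282

CPM(untreated) = 60534 / 39.72 = 1524.0181
CPM(heat-shocked) = 86513 / 46.70 = 1852.5268
Fold change = 1852.5268 / 1524.0181 = 1.21555
log2(1.21555) = 0.2816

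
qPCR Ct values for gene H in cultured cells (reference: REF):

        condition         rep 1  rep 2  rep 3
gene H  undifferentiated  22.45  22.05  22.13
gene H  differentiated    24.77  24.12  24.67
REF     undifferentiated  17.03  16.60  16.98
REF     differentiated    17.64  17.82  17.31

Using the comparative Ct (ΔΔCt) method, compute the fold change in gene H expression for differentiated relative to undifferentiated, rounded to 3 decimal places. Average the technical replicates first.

0.332

Mean Ct: gene H undifferentiated 22.210; gene H differentiated 24.520; REF undifferentiated 16.870; REF differentiated 17.590
ΔCt(undifferentiated) = 22.210 − 16.870 = 5.340
ΔCt(differentiated) = 24.520 − 17.590 = 6.930
ΔΔCt = 6.930 − 5.340 = 1.590
Fold change = 2^(−1.590) = 0.3322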